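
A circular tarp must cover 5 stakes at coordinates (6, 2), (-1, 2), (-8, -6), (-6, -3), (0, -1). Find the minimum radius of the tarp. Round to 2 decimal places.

8.06

A smallest enclosing disk is always determined by at most three of the input points on its boundary.
The farthest pair is (6, 2)–(-8, -6) with squared distance 260. The circle on this segment as diameter has centre (-1, -2) and r² = 260/4 = 65.
Check (-1, 2): distance² to centre = 16 ≤ 65, so it lies inside.
All remaining points lie in this disk, and no smaller disk contains both endpoints, so this is the minimum enclosing circle.
r = √65 ≈ 8.06.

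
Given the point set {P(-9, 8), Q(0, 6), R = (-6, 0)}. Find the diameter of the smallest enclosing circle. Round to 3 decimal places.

10.127

Side lengths²: PQ² = 85, PR² = 73, QR² = 72.
Since PQ² = 85 < 73 + 72 = 145, the triangle is acute, so the smallest enclosing circle is the circumcircle.
Circumcentre = (-109/22, 109/22), r² = 6205/242.
Diameter = 2r = 2√(6205/242) ≈ 10.127.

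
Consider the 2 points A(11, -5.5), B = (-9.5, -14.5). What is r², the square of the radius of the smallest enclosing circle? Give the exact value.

The smallest circle enclosing two points has them as diameter endpoints.
Centre = midpoint = (0.75, -10); r² = |AB|²/4 = 501.25/4 = 125.3125.

125.3125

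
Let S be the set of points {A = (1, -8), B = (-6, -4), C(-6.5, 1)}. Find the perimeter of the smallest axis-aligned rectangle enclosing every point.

Width = max x − min x = 1 − (-6.5) = 7.5.
Height = max y − min y = 1 − (-8) = 9.
Perimeter = 2(7.5 + 9) = 33.

33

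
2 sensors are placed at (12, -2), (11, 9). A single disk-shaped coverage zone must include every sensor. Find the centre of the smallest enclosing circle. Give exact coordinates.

The smallest circle enclosing two points has them as diameter endpoints.
Centre = midpoint = (11.5, 3.5); r² = |(12, -2)−(11, 9)|²/4 = 122/4 = 30.5.
Centre = (11.5, 3.5).

(11.5, 3.5)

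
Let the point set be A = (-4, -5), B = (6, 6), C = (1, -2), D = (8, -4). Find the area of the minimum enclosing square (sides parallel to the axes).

The bounding box has width 12 and height 11.
An axis-aligned square enclosing the set must have side ≥ max(width, height).
So the minimum side is max(12, 11) = 12.
Area = 12² = 144.

144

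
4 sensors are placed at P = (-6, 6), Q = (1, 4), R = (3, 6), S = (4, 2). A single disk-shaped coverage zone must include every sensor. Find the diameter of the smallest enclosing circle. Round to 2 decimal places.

By Welzl's lemma the MEC is supported by two points (diametrically opposite) or three points (on a circumcircle).
The farthest pair is P–S with squared distance 116. The circle on this segment as diameter has centre (-1, 4) and r² = 116/4 = 29.
Check Q: distance² to centre = 4 ≤ 29, so it lies inside.
All remaining points lie in this disk, and no smaller disk contains both endpoints, so this is the minimum enclosing circle.
Diameter = 2r = 2√29 ≈ 10.77.

10.77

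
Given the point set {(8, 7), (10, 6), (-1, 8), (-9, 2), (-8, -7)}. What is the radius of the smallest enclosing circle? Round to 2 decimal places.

11.10

A smallest enclosing disk is always determined by at most three of the input points on its boundary.
The farthest pair is (10, 6)–(-8, -7) with squared distance 493. The circle on this segment as diameter has centre (1, -0.5) and r² = 493/4 = 123.25.
Check (8, 7): distance² to centre = 105.25 ≤ 123.25, so it lies inside.
All remaining points lie in this disk, and no smaller disk contains both endpoints, so this is the minimum enclosing circle.
r = √(123.25) ≈ 11.10.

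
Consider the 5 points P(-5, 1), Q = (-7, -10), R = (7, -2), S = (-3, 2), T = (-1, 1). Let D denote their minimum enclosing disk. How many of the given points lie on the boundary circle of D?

By Welzl's lemma the MEC is supported by two points (diametrically opposite) or three points (on a circumcircle).
The minimum enclosing circle is determined by three boundary points: P, Q, R.
Their circumcentre is (-6/23, -255/46) with r² = 138125/2116.
The farthest remaining point S is at distance² 136285/2116 ≤ 138125/2116.
The points at distance exactly r from the centre are P, Q, R — 3 points.

3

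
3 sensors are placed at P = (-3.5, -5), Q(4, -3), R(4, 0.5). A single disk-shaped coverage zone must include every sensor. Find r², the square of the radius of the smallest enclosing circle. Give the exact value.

Side lengths²: PQ² = 60.25, PR² = 86.5, QR² = 12.25.
Since PR² = 86.5 ≥ 60.25 + 12.25 = 72.5, the angle opposite PR is not acute, so the smallest enclosing circle has PR as diameter.
Centre = midpoint of PR = (0.25, -2.25), r² = 86.5/4 = 21.625.

21.625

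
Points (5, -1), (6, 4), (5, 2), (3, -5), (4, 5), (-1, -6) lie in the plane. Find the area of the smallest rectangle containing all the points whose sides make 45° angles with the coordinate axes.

In coordinates u = x + y, v = x − y the rectangle is axis-aligned; the map (x,y)→(u,v) scales areas by 2.
u-values: 4, 10, 7, -2, 9, -7; range = 10 − (-7) = 17.
v-values: 6, 2, 3, 8, -1, 5; range = 8 − (-1) = 9.
Area = (17 × 9) / 2 = 76.5.

76.5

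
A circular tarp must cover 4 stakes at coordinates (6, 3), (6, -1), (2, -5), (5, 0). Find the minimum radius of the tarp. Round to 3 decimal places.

4.472

The farthest pair is (6, 3)–(2, -5) with squared distance 80. The circle on this segment as diameter has centre (4, -1) and r² = 80/4 = 20.
Check (6, -1): distance² to centre = 4 ≤ 20, so it lies inside.
All remaining points lie in this disk, and no smaller disk contains both endpoints, so this is the minimum enclosing circle.
r = √20 ≈ 4.472.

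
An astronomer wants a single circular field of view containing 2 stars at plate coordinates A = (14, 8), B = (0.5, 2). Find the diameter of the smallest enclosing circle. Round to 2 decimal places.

14.77

The smallest circle enclosing two points has them as diameter endpoints.
Centre = midpoint = (7.25, 5); r² = |AB|²/4 = 218.25/4 = 54.5625.
Diameter = 2r = 2√(54.5625) ≈ 14.77.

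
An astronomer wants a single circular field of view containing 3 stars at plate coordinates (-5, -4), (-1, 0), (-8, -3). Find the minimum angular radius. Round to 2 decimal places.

Call the three points A, B, C in the order given.
Side lengths²: AB² = 32, AC² = 10, BC² = 58.
Since BC² = 58 ≥ 32 + 10 = 42, the angle opposite BC is not acute, so the smallest enclosing circle has BC as diameter.
Centre = midpoint of BC = (-4.5, -1.5), r² = 58/4 = 14.5.
r = √(14.5) ≈ 3.81.

3.81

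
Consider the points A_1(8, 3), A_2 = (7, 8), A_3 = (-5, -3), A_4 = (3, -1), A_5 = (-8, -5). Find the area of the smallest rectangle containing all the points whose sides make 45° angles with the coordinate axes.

In coordinates u = x + y, v = x − y the rectangle is axis-aligned; the map (x,y)→(u,v) scales areas by 2.
u-values: 11, 15, -8, 2, -13; range = 15 − (-13) = 28.
v-values: 5, -1, -2, 4, -3; range = 5 − (-3) = 8.
Area = (28 × 8) / 2 = 112.

112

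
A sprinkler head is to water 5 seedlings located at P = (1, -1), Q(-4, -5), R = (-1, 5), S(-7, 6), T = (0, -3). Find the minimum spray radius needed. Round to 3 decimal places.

A smallest enclosing disk is always determined by at most three of the input points on its boundary.
The minimum enclosing circle is determined by three boundary points: Q, S, T.
Their circumcentre is (-4.4, 0.8) with r² = 33.8.
The farthest remaining point P is at distance² 32.4 ≤ 33.8.
r = √(33.8) ≈ 5.814.

5.814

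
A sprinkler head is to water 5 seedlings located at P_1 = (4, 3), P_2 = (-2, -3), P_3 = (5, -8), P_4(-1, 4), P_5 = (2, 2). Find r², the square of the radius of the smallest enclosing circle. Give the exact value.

The minimum enclosing circle of a finite set is fixed by two of the points (as a diameter) or three (as a circumcircle).
The farthest pair is P_3–P_4 with squared distance 180. The circle on this segment as diameter has centre (2, -2) and r² = 180/4 = 45.
Check P_1: distance² to centre = 29 ≤ 45, so it lies inside.
All remaining points lie in this disk, and no smaller disk contains both endpoints, so this is the minimum enclosing circle.

45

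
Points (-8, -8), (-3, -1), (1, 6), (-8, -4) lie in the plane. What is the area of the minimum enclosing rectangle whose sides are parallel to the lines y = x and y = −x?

57.5

In coordinates u = x + y, v = x − y the rectangle is axis-aligned; the map (x,y)→(u,v) scales areas by 2.
u-values: -16, -4, 7, -12; range = 7 − (-16) = 23.
v-values: 0, -2, -5, -4; range = 0 − (-5) = 5.
Area = (23 × 5) / 2 = 57.5.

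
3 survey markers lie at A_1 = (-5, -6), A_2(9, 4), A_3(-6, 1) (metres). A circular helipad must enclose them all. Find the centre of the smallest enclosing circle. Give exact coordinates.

(2, -1)

Side lengths²: A_1A_2² = 296, A_1A_3² = 50, A_2A_3² = 234.
Since A_1A_2² = 296 ≥ 234 + 50 = 284, the angle opposite A_1A_2 is not acute, so the smallest enclosing circle has A_1A_2 as diameter.
Centre = midpoint of A_1A_2 = (2, -1), r² = 296/4 = 74.
Centre = (2, -1).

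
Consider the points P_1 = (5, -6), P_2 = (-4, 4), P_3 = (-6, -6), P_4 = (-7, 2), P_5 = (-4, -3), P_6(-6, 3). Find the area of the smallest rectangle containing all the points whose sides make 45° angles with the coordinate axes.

In coordinates u = x + y, v = x − y the rectangle is axis-aligned; the map (x,y)→(u,v) scales areas by 2.
u-values: -1, 0, -12, -5, -7, -3; range = 0 − (-12) = 12.
v-values: 11, -8, 0, -9, -1, -9; range = 11 − (-9) = 20.
Area = (12 × 20) / 2 = 120.

120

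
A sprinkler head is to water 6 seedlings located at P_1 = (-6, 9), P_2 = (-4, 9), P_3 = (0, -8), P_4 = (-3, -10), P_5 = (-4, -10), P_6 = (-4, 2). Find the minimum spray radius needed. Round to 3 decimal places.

9.618

A smallest enclosing disk is always determined by at most three of the input points on its boundary.
The farthest pair is P_1–P_4 with squared distance 370. The circle on this segment as diameter has centre (-4.5, -0.5) and r² = 370/4 = 92.5.
Check P_2: distance² to centre = 90.5 ≤ 92.5, so it lies inside.
All remaining points lie in this disk, and no smaller disk contains both endpoints, so this is the minimum enclosing circle.
r = √(92.5) ≈ 9.618.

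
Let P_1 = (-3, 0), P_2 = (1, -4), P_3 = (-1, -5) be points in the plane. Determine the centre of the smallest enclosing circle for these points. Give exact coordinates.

Side lengths²: P_1P_2² = 32, P_1P_3² = 29, P_2P_3² = 5.
Since P_1P_2² = 32 < 29 + 5 = 34, the triangle is acute, so the smallest enclosing circle is the circumcircle.
Circumcentre = (-7/6, -13/6), r² = 145/18.
Centre = (-7/6, -13/6).

(-7/6, -13/6)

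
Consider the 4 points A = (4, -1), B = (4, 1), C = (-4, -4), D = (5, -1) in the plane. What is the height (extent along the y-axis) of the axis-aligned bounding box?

max y = 1, min y = -4, so height = 5.

5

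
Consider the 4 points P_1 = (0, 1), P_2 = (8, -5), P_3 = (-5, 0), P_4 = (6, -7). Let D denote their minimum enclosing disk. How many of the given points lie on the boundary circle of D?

2

By Welzl's lemma the MEC is supported by two points (diametrically opposite) or three points (on a circumcircle).
The farthest pair is P_2–P_3 with squared distance 194. The circle on this segment as diameter has centre (1.5, -2.5) and r² = 194/4 = 48.5.
Check P_1: distance² to centre = 14.5 ≤ 48.5, so it lies inside.
All remaining points lie in this disk, and no smaller disk contains both endpoints, so this is the minimum enclosing circle.
The points at distance exactly r from the centre are P_2, P_3 — 2 points.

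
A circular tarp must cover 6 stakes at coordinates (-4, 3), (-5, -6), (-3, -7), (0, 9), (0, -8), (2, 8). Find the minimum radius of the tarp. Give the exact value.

A smallest enclosing disk is always determined by at most three of the input points on its boundary.
The farthest pair is (0, 9)–(0, -8) with squared distance 289. The circle on this segment as diameter has centre (0, 0.5) and r² = 289/4 = 72.25.
Check (-4, 3): distance² to centre = 22.25 ≤ 72.25, so it lies inside.
All remaining points lie in this disk, and no smaller disk contains both endpoints, so this is the minimum enclosing circle.
r = √(72.25) = 8.5.

8.5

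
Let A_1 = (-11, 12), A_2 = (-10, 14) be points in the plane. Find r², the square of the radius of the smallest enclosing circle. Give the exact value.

1.25

The smallest circle enclosing two points has them as diameter endpoints.
Centre = midpoint = (-10.5, 13); r² = |A_1A_2|²/4 = 5/4 = 1.25.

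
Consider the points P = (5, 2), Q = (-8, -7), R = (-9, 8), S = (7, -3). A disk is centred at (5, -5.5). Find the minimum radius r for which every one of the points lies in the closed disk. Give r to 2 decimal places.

19.45

The required radius is the distance from (5, -5.5) to the farthest point.
Squared distances: 56.25, 171.25, 378.25, 10.25.
Maximum is 378.25, attained at R.
r = √(378.25) ≈ 19.45.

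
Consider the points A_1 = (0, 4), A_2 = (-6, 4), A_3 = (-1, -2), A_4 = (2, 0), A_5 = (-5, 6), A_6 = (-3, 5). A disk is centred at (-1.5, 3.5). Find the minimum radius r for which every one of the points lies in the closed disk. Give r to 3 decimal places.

5.523

The required radius is the distance from (-1.5, 3.5) to the farthest point.
Squared distances: 2.5, 20.5, 30.5, 24.5, 18.5, 4.5.
Maximum is 30.5, attained at A_3.
r = √(30.5) ≈ 5.523.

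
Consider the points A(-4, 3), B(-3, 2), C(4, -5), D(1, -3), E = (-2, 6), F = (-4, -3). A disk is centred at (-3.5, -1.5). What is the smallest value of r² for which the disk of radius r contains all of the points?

68.5

The required radius is the distance from (-3.5, -1.5) to the farthest point.
Squared distances: 20.5, 12.5, 68.5, 22.5, 58.5, 2.5.
Maximum is 68.5, attained at C.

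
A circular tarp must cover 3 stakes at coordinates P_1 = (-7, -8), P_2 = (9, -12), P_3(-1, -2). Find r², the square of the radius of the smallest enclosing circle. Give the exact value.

68

Side lengths²: P_1P_2² = 272, P_1P_3² = 72, P_2P_3² = 200.
Since P_1P_2² = 272 ≥ 200 + 72 = 272, the angle opposite P_1P_2 is not acute, so the smallest enclosing circle has P_1P_2 as diameter.
Centre = midpoint of P_1P_2 = (1, -10), r² = 272/4 = 68.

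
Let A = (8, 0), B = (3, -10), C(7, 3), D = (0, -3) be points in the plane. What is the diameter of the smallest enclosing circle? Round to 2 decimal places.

By Welzl's lemma the MEC is supported by two points (diametrically opposite) or three points (on a circumcircle).
The farthest pair is B–C with squared distance 185. The circle on this segment as diameter has centre (5, -3.5) and r² = 185/4 = 46.25.
Check A: distance² to centre = 21.25 ≤ 46.25, so it lies inside.
All remaining points lie in this disk, and no smaller disk contains both endpoints, so this is the minimum enclosing circle.
Diameter = 2r = 2√(46.25) ≈ 13.60.

13.60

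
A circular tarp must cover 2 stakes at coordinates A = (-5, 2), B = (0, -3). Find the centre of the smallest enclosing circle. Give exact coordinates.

(-2.5, -0.5)

The smallest circle enclosing two points has them as diameter endpoints.
Centre = midpoint = (-2.5, -0.5); r² = |AB|²/4 = 50/4 = 12.5.
Centre = (-2.5, -0.5).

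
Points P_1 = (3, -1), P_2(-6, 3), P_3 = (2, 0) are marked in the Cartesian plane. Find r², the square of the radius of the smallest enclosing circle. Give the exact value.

24.25

Side lengths²: P_1P_2² = 97, P_1P_3² = 2, P_2P_3² = 73.
Since P_1P_2² = 97 ≥ 73 + 2 = 75, the angle opposite P_1P_2 is not acute, so the smallest enclosing circle has P_1P_2 as diameter.
Centre = midpoint of P_1P_2 = (-1.5, 1), r² = 97/4 = 24.25.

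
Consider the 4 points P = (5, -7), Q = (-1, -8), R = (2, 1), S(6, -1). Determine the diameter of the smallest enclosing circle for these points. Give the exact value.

10

By Welzl's lemma the MEC is supported by two points (diametrically opposite) or three points (on a circumcircle).
The minimum enclosing circle is determined by three boundary points: Q, R, S.
Their circumcentre is (2, -4) with r² = 25.
The farthest remaining point P is at distance² 18 ≤ 25.
Diameter = 2r = 2√25 = 10.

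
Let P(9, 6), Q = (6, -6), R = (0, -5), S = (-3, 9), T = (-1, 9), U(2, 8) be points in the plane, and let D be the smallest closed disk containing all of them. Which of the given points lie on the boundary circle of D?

By Welzl's lemma the MEC is supported by two points (diametrically opposite) or three points (on a circumcircle).
The farthest pair is Q–S with squared distance 306. The circle on this segment as diameter has centre (1.5, 1.5) and r² = 306/4 = 76.5.
Check P: distance² to centre = 76.5 ≤ 76.5, so it lies inside.
All remaining points lie in this disk, and no smaller disk contains both endpoints, so this is the minimum enclosing circle.
The points at distance exactly r from the centre are P, Q, S — 3 points.

P, Q, S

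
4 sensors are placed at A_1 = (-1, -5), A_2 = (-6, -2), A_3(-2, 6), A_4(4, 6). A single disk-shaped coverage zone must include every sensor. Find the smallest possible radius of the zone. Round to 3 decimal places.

The minimum enclosing circle is determined by three boundary points: A_1, A_2, A_4.
Their circumcentre is (-19/35, 10/7) with r² = 50881/1225.
The farthest remaining point A_3 is at distance² 28201/1225 ≤ 50881/1225.
r = √(50881/1225) ≈ 6.445.

6.445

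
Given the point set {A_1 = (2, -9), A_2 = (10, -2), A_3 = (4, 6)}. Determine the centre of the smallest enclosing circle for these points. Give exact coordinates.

Side lengths²: A_1A_2² = 113, A_1A_3² = 229, A_2A_3² = 100.
Since A_1A_3² = 229 ≥ 113 + 100 = 213, the angle opposite A_1A_3 is not acute, so the smallest enclosing circle has A_1A_3 as diameter.
Centre = midpoint of A_1A_3 = (3, -1.5), r² = 229/4 = 57.25.
Centre = (3, -1.5).

(3, -1.5)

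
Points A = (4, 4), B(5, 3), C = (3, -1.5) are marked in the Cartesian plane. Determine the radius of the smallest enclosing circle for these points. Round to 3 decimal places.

Side lengths²: AB² = 2, AC² = 31.25, BC² = 24.25.
Since AC² = 31.25 ≥ 24.25 + 2 = 26.25, the angle opposite AC is not acute, so the smallest enclosing circle has AC as diameter.
Centre = midpoint of AC = (3.5, 1.25), r² = 31.25/4 = 7.8125.
r = √(7.8125) ≈ 2.795.

2.795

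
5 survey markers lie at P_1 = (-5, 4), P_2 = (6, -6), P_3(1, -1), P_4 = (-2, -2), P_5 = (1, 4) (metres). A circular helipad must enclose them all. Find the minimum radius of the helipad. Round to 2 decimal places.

The minimum enclosing circle of a finite set is fixed by two of the points (as a diameter) or three (as a circumcircle).
The farthest pair is P_1–P_2 with squared distance 221. The circle on this segment as diameter has centre (0.5, -1) and r² = 221/4 = 55.25.
Check P_3: distance² to centre = 0.25 ≤ 55.25, so it lies inside.
All remaining points lie in this disk, and no smaller disk contains both endpoints, so this is the minimum enclosing circle.
r = √(55.25) ≈ 7.43.

7.43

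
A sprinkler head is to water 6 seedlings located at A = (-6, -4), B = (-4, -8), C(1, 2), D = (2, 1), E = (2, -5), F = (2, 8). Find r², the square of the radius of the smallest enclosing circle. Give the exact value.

73

By Welzl's lemma the MEC is supported by two points (diametrically opposite) or three points (on a circumcircle).
The farthest pair is B–F with squared distance 292. The circle on this segment as diameter has centre (-1, 0) and r² = 292/4 = 73.
Check A: distance² to centre = 41 ≤ 73, so it lies inside.
All remaining points lie in this disk, and no smaller disk contains both endpoints, so this is the minimum enclosing circle.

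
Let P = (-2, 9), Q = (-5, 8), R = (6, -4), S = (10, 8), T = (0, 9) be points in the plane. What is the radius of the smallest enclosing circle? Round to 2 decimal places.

8.58

The minimum enclosing circle of a finite set is fixed by two of the points (as a diameter) or three (as a circumcircle).
The minimum enclosing circle is determined by three boundary points: Q, R, S.
Their circumcentre is (2.5, 23/6) with r² = 1325/18.
The farthest remaining point P is at distance² 845/18 ≤ 1325/18.
r = √(1325/18) ≈ 8.58.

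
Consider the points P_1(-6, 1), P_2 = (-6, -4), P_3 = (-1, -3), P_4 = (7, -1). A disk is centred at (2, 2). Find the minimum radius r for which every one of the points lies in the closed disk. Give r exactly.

The required radius is the distance from (2, 2) to the farthest point.
Squared distances: 65, 100, 34, 34.
Maximum is 100, attained at P_2.
r = √100 = 10.

10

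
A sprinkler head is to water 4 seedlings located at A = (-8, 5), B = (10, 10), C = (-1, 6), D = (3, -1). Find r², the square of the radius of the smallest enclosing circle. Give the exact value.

A smallest enclosing disk is always determined by at most three of the input points on its boundary.
The farthest pair is A–B with squared distance 349. The circle on this segment as diameter has centre (1, 7.5) and r² = 349/4 = 87.25.
Check C: distance² to centre = 6.25 ≤ 87.25, so it lies inside.
All remaining points lie in this disk, and no smaller disk contains both endpoints, so this is the minimum enclosing circle.

87.25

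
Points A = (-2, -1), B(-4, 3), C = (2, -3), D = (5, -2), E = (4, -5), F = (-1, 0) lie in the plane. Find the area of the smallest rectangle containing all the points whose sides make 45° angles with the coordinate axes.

48

In coordinates u = x + y, v = x − y the rectangle is axis-aligned; the map (x,y)→(u,v) scales areas by 2.
u-values: -3, -1, -1, 3, -1, -1; range = 3 − (-3) = 6.
v-values: -1, -7, 5, 7, 9, -1; range = 9 − (-7) = 16.
Area = (6 × 16) / 2 = 48.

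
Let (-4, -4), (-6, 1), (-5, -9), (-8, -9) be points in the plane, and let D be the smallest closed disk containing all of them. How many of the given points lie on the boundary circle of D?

3

The minimum enclosing circle of a finite set is fixed by two of the points (as a diameter) or three (as a circumcircle).
The minimum enclosing circle is determined by three boundary points: (-6, 1), (-5, -9), (-8, -9).
Their circumcentre is (-6.5, -4.1) with r² = 26.26.
The farthest remaining point (-4, -4) is at distance² 6.26 ≤ 26.26.
The points at distance exactly r from the centre are (-6, 1), (-5, -9), (-8, -9) — 3 points.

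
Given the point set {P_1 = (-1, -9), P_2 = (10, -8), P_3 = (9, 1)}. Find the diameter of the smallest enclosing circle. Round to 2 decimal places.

Side lengths²: P_1P_2² = 122, P_1P_3² = 200, P_2P_3² = 82.
Since P_1P_3² = 200 < 122 + 82 = 204, the triangle is acute, so the smallest enclosing circle is the circumcircle.
Circumcentre = (4.1, -4.1), r² = 50.02.
Diameter = 2r = 2√(50.02) ≈ 14.14.

14.14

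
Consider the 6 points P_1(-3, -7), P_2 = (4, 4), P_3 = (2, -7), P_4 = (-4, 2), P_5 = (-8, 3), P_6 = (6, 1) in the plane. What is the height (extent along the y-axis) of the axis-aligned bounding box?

11

max y = 4, min y = -7, so height = 11.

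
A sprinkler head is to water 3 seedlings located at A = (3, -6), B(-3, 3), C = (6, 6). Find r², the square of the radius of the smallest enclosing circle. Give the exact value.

9945/242

Side lengths²: AB² = 117, AC² = 153, BC² = 90.
Since AC² = 153 < 117 + 90 = 207, the triangle is acute, so the smallest enclosing circle is the circumcircle.
Circumcentre = (63/22, 9/22), r² = 9945/242.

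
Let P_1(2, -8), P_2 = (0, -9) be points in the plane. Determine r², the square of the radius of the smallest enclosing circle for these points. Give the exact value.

1.25

The smallest circle enclosing two points has them as diameter endpoints.
Centre = midpoint = (1, -8.5); r² = |P_1P_2|²/4 = 5/4 = 1.25.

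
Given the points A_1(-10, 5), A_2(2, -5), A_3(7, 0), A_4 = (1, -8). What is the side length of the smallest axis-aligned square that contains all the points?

17

The bounding box has width 17 and height 13.
An axis-aligned square enclosing the set must have side ≥ max(width, height).
So the minimum side is max(17, 13) = 17.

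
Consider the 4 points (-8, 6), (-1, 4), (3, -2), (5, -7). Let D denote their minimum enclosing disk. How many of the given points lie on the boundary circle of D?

The minimum enclosing circle of a finite set is fixed by two of the points (as a diameter) or three (as a circumcircle).
The farthest pair is (-8, 6)–(5, -7) with squared distance 338. The circle on this segment as diameter has centre (-1.5, -0.5) and r² = 338/4 = 84.5.
Check (-1, 4): distance² to centre = 20.5 ≤ 84.5, so it lies inside.
All remaining points lie in this disk, and no smaller disk contains both endpoints, so this is the minimum enclosing circle.
The points at distance exactly r from the centre are (-8, 6), (5, -7) — 2 points.

2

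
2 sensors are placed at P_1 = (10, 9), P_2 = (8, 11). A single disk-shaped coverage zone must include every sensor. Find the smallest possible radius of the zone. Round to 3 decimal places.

1.414

The smallest circle enclosing two points has them as diameter endpoints.
Centre = midpoint = (9, 10); r² = |P_1P_2|²/4 = 8/4 = 2.
r = √2 ≈ 1.414.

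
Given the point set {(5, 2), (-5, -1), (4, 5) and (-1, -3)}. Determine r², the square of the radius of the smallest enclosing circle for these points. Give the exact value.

The minimum enclosing circle is determined by three boundary points: (5, 2), (-5, -1), (4, 5).
Their circumcentre is (-9/22, 41/22) with r² = 7085/242.
The farthest remaining point (-1, -3) is at distance² 5809/242 ≤ 7085/242.

7085/242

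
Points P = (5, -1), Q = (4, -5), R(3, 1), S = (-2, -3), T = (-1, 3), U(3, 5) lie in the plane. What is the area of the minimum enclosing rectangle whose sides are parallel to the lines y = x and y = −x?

84.5

In coordinates u = x + y, v = x − y the rectangle is axis-aligned; the map (x,y)→(u,v) scales areas by 2.
u-values: 4, -1, 4, -5, 2, 8; range = 8 − (-5) = 13.
v-values: 6, 9, 2, 1, -4, -2; range = 9 − (-4) = 13.
Area = (13 × 13) / 2 = 84.5.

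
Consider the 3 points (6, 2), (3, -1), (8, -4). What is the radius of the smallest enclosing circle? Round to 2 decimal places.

3.26

Call the three points A, B, C in the order given.
Side lengths²: AB² = 18, AC² = 40, BC² = 34.
Since AC² = 40 < 34 + 18 = 52, the triangle is acute, so the smallest enclosing circle is the circumcircle.
Circumcentre = (6.25, -1.25), r² = 10.625.
r = √(10.625) ≈ 3.26.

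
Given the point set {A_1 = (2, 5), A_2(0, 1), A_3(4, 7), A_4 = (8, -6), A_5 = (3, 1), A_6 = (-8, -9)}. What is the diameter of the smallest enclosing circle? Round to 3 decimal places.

The minimum enclosing circle of a finite set is fixed by two of the points (as a diameter) or three (as a circumcircle).
The minimum enclosing circle is determined by three boundary points: A_3, A_4, A_6.
Their circumcentre is (-12/11, -37/22) with r² = 49025/484.
The farthest remaining point A_1 is at distance² 26233/484 ≤ 49025/484.
Diameter = 2r = 2√(49025/484) ≈ 20.129.

20.129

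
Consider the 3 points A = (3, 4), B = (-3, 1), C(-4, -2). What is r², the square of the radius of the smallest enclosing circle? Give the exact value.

21.25

Side lengths²: AB² = 45, AC² = 85, BC² = 10.
Since AC² = 85 ≥ 45 + 10 = 55, the angle opposite AC is not acute, so the smallest enclosing circle has AC as diameter.
Centre = midpoint of AC = (-0.5, 1), r² = 85/4 = 21.25.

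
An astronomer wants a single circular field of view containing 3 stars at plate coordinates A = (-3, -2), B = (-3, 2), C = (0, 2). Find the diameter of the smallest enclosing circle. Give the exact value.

5

Side lengths²: AB² = 16, AC² = 25, BC² = 9.
Since AC² = 25 ≥ 16 + 9 = 25, the angle opposite AC is not acute, so the smallest enclosing circle has AC as diameter.
Centre = midpoint of AC = (-1.5, 0), r² = 25/4 = 6.25.
Diameter = 2r = 2√(6.25) = 5.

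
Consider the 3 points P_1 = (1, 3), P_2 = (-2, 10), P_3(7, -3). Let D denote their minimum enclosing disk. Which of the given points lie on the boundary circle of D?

P_2, P_3

Side lengths²: P_1P_2² = 58, P_1P_3² = 72, P_2P_3² = 250.
Since P_2P_3² = 250 ≥ 72 + 58 = 130, the angle opposite P_2P_3 is not acute, so the smallest enclosing circle has P_2P_3 as diameter.
Centre = midpoint of P_2P_3 = (2.5, 3.5), r² = 250/4 = 62.5.
The points at distance exactly r from the centre are P_2, P_3 — 2 points.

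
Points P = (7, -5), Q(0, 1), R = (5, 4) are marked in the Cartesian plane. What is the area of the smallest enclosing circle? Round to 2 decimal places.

Side lengths²: PQ² = 85, PR² = 85, QR² = 34.
Since PR² = 85 < 85 + 34 = 119, the triangle is acute, so the smallest enclosing circle is the circumcircle.
Circumcentre = (4.5, -5/6), r² = 425/18.
Area = π·r² = π·425/18 ≈ 74.18.

74.18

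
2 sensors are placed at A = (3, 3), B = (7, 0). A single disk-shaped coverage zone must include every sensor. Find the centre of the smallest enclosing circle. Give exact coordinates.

(5, 1.5)

The smallest circle enclosing two points has them as diameter endpoints.
Centre = midpoint = (5, 1.5); r² = |AB|²/4 = 25/4 = 6.25.
Centre = (5, 1.5).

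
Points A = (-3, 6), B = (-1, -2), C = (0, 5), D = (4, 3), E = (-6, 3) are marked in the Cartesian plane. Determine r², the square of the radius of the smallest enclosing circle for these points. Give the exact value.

The minimum enclosing circle of a finite set is fixed by two of the points (as a diameter) or three (as a circumcircle).
The farthest pair is D–E with squared distance 100. The circle on this segment as diameter has centre (-1, 3) and r² = 100/4 = 25.
Check A: distance² to centre = 13 ≤ 25, so it lies inside.
All remaining points lie in this disk, and no smaller disk contains both endpoints, so this is the minimum enclosing circle.

25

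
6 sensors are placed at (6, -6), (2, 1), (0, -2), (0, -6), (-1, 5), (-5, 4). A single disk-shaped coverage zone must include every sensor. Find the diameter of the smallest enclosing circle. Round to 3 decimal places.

14.866

The minimum enclosing circle of a finite set is fixed by two of the points (as a diameter) or three (as a circumcircle).
The farthest pair is (6, -6)–(-5, 4) with squared distance 221. The circle on this segment as diameter has centre (0.5, -1) and r² = 221/4 = 55.25.
Check (2, 1): distance² to centre = 6.25 ≤ 55.25, so it lies inside.
All remaining points lie in this disk, and no smaller disk contains both endpoints, so this is the minimum enclosing circle.
Diameter = 2r = 2√(55.25) ≈ 14.866.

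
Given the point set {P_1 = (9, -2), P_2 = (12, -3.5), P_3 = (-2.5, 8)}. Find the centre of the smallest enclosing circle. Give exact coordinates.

Side lengths²: P_1P_2² = 11.25, P_1P_3² = 232.25, P_2P_3² = 342.5.
Since P_2P_3² = 342.5 ≥ 232.25 + 11.25 = 243.5, the angle opposite P_2P_3 is not acute, so the smallest enclosing circle has P_2P_3 as diameter.
Centre = midpoint of P_2P_3 = (4.75, 2.25), r² = 342.5/4 = 85.625.
Centre = (4.75, 2.25).

(4.75, 2.25)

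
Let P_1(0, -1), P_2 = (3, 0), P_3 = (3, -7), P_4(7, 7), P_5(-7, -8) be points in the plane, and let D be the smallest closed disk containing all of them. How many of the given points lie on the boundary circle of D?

2

A smallest enclosing disk is always determined by at most three of the input points on its boundary.
The farthest pair is P_4–P_5 with squared distance 421. The circle on this segment as diameter has centre (0, -0.5) and r² = 421/4 = 105.25.
Check P_1: distance² to centre = 0.25 ≤ 105.25, so it lies inside.
All remaining points lie in this disk, and no smaller disk contains both endpoints, so this is the minimum enclosing circle.
The points at distance exactly r from the centre are P_4, P_5 — 2 points.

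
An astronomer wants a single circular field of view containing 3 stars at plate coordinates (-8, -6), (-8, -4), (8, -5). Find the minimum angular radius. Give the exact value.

8.03125

Call the three points A, B, C in the order given.
Side lengths²: AB² = 4, AC² = 257, BC² = 257.
Since BC² = 257 < 257 + 4 = 261, the triangle is acute, so the smallest enclosing circle is the circumcircle.
Circumcentre = (-0.03125, -5), r² = 64.5009765625.
r = √(64.5009765625) = 8.03125.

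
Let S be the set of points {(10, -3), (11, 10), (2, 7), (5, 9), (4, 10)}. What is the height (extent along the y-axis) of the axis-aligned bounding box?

max y = 10, min y = -3, so height = 13.

13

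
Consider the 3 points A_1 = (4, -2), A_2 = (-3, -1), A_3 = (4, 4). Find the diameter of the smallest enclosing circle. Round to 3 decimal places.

8.690

Side lengths²: A_1A_2² = 50, A_1A_3² = 36, A_2A_3² = 74.
Since A_2A_3² = 74 < 50 + 36 = 86, the triangle is acute, so the smallest enclosing circle is the circumcircle.
Circumcentre = (6/7, 1), r² = 925/49.
Diameter = 2r = 2√(925/49) ≈ 8.690.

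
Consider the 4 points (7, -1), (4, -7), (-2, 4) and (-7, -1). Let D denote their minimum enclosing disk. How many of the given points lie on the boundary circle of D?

The minimum enclosing circle is determined by three boundary points: (7, -1), (4, -7), (-7, -1).
Their circumcentre is (0, -1.25) with r² = 49.0625.
The farthest remaining point (-2, 4) is at distance² 31.5625 ≤ 49.0625.
The points at distance exactly r from the centre are (7, -1), (4, -7), (-7, -1) — 3 points.

3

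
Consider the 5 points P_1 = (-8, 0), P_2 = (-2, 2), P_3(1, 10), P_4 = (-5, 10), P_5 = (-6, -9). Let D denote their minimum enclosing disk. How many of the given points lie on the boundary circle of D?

2

The minimum enclosing circle of a finite set is fixed by two of the points (as a diameter) or three (as a circumcircle).
The farthest pair is P_3–P_5 with squared distance 410. The circle on this segment as diameter has centre (-2.5, 0.5) and r² = 410/4 = 102.5.
Check P_1: distance² to centre = 30.5 ≤ 102.5, so it lies inside.
All remaining points lie in this disk, and no smaller disk contains both endpoints, so this is the minimum enclosing circle.
The points at distance exactly r from the centre are P_3, P_5 — 2 points.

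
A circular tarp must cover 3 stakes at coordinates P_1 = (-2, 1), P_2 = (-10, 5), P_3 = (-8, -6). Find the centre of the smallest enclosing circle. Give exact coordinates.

Side lengths²: P_1P_2² = 80, P_1P_3² = 85, P_2P_3² = 125.
Since P_2P_3² = 125 < 85 + 80 = 165, the triangle is acute, so the smallest enclosing circle is the circumcircle.
Circumcentre = (-7.625, -0.25), r² = 33.203125.
Centre = (-7.625, -0.25).

(-7.625, -0.25)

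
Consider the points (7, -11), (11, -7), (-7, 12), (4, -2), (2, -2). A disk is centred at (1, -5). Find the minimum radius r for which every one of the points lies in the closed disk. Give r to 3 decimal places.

18.788

The required radius is the distance from (1, -5) to the farthest point.
Squared distances: 72, 104, 353, 18, 10.
Maximum is 353, attained at (-7, 12).
r = √353 ≈ 18.788.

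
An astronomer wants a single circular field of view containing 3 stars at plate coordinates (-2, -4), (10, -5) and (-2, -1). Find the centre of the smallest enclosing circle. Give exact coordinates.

Call the three points A, B, C in the order given.
Side lengths²: AB² = 145, AC² = 9, BC² = 160.
Since BC² = 160 ≥ 145 + 9 = 154, the angle opposite BC is not acute, so the smallest enclosing circle has BC as diameter.
Centre = midpoint of BC = (4, -3), r² = 160/4 = 40.
Centre = (4, -3).

(4, -3)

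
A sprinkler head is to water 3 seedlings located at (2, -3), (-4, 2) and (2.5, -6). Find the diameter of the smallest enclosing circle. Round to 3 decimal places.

Call the three points A, B, C in the order given.
Side lengths²: AB² = 61, AC² = 9.25, BC² = 106.25.
Since BC² = 106.25 ≥ 61 + 9.25 = 70.25, the angle opposite BC is not acute, so the smallest enclosing circle has BC as diameter.
Centre = midpoint of BC = (-0.75, -2), r² = 106.25/4 = 26.5625.
Diameter = 2r = 2√(26.5625) ≈ 10.308.

10.308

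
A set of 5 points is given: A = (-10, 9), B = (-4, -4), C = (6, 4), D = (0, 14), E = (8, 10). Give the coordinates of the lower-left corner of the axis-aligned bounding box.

(-10, -4)

x-range [-10, 8], y-range [-4, 14].
The lower-left corner is (-10, -4).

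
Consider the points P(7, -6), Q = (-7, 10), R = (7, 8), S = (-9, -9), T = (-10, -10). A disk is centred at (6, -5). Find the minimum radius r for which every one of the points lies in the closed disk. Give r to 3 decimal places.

19.849

The required radius is the distance from (6, -5) to the farthest point.
Squared distances: 2, 394, 170, 241, 281.
Maximum is 394, attained at Q.
r = √394 ≈ 19.849.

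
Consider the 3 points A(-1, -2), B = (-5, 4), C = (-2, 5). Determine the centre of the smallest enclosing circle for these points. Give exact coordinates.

Side lengths²: AB² = 52, AC² = 50, BC² = 10.
Since AB² = 52 < 50 + 10 = 60, the triangle is acute, so the smallest enclosing circle is the circumcircle.
Circumcentre = (-27/11, 15/11), r² = 1625/121.
Centre = (-27/11, 15/11).

(-27/11, 15/11)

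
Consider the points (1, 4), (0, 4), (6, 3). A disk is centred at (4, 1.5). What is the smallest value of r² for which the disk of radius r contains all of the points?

The required radius is the distance from (4, 1.5) to the farthest point.
Squared distances: 15.25, 22.25, 6.25.
Maximum is 22.25, attained at (0, 4).

22.25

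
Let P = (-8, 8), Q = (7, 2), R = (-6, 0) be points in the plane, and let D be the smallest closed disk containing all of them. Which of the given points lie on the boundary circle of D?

Side lengths²: PQ² = 261, PR² = 68, QR² = 173.
Since PQ² = 261 ≥ 173 + 68 = 241, the angle opposite PQ is not acute, so the smallest enclosing circle has PQ as diameter.
Centre = midpoint of PQ = (-0.5, 5), r² = 261/4 = 65.25.
The points at distance exactly r from the centre are P, Q — 2 points.

P, Q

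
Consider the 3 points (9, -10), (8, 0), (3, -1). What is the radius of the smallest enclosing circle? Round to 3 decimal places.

Call the three points A, B, C in the order given.
Side lengths²: AB² = 101, AC² = 117, BC² = 26.
Since AC² = 117 < 101 + 26 = 127, the triangle is acute, so the smallest enclosing circle is the circumcircle.
Circumcentre = (219/34, -177/34), r² = 17069/578.
r = √(17069/578) ≈ 5.434.

5.434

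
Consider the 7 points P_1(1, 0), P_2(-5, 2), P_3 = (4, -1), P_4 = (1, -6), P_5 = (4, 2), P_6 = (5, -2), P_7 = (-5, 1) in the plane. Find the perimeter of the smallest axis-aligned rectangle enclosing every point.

Width = max x − min x = 5 − (-5) = 10.
Height = max y − min y = 2 − (-6) = 8.
Perimeter = 2(10 + 8) = 36.

36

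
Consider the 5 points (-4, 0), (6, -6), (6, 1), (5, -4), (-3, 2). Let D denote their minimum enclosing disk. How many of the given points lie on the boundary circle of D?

By Welzl's lemma the MEC is supported by two points (diametrically opposite) or three points (on a circumcircle).
The farthest pair is (6, -6)–(-3, 2) with squared distance 145. The circle on this segment as diameter has centre (1.5, -2) and r² = 145/4 = 36.25.
Check (-4, 0): distance² to centre = 34.25 ≤ 36.25, so it lies inside.
All remaining points lie in this disk, and no smaller disk contains both endpoints, so this is the minimum enclosing circle.
The points at distance exactly r from the centre are (6, -6), (-3, 2) — 2 points.

2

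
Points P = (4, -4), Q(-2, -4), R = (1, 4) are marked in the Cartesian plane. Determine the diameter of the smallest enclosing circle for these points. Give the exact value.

9.125

Side lengths²: PQ² = 36, PR² = 73, QR² = 73.
Since QR² = 73 < 73 + 36 = 109, the triangle is acute, so the smallest enclosing circle is the circumcircle.
Circumcentre = (1, -0.5625), r² = 20.81640625.
Diameter = 2r = 2√(20.81640625) = 9.125.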